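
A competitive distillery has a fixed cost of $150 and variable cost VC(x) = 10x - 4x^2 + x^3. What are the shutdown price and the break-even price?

Shutdown price = min AVC. AVC = 10 - 4x + x^2, with vertex at x = 2 and minimum $6.
ATC = 150/x + 10 - 4x + x^2. Setting dATC/dx = −150/x^2 − 4 + 2x = 0 gives x = 5 (since 2·5^3 − 4·5^2 = 150).
min ATC = 150/5 + 10 − 4·5 + 5^2 = $45. That is the break-even price.
Between these two prices the firm operates at a loss; above $45 it earns a profit.

Shutdown price = $6; break-even price = $45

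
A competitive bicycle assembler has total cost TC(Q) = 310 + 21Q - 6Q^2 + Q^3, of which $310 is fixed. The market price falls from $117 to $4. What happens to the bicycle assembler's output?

AVC = 21 - 6Q + Q^2, minimized at Q = 3 where min AVC = $12. MC = 21 - 12Q + 3Q^2.
With P = $117 above the shutdown price, P = MC gives Q = 8.
At P = $4 < min AVC = $12, price no longer covers variable cost at any output, so the firm shuts down: Q = 0.

Output falls from 8 to 0 (the firm shuts down)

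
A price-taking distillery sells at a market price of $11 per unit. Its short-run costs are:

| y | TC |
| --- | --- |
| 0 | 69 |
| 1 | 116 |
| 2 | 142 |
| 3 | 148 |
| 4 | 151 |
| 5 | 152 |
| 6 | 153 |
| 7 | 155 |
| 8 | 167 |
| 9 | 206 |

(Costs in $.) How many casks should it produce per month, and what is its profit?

y = 0 (shut down); profit = -$69

Tabulate TR − TC: y=0: -69; y=1: -105; y=2: -120; y=3: -115; y=4: -107; y=5: -97; y=6: -87; y=7: -78; y=8: -79; y=9: -107.
Profit is highest at y = 0. Equivalently, the lowest AVC in the table is 98/8 ≈ $12.25 at y = 8, and P = $11 falls below it — price never covers variable cost, so the firm shuts down and loses only its fixed cost.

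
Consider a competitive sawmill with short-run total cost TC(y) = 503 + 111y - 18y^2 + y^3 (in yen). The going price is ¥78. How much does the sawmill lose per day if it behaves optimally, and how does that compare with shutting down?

AVC = 111 - 18y + y^2; min AVC = ¥30 at y = 9. Since P = ¥78 ≥ min AVC, the firm produces.
MC = 111 - 36y + 3y^2. Setting P = MC and taking the root on the rising branch gives y* = 11.
TR = 78·11 = 858. TC = 503 + 374 = 877. Profit = 858 − 877 = -¥19.
Shutting down would mean losing the fixed cost of ¥503, so operating at a loss of ¥19 is better by ¥484.

Profit = -¥19 at y = 11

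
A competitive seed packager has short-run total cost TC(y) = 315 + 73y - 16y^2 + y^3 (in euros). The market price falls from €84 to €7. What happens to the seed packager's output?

Output falls from 11 to 0 (the firm shuts down)

AVC = 73 - 16y + y^2, minimized at y = 8 where min AVC = €9. MC = 73 - 32y + 3y^2.
With P = €84 above the shutdown price, P = MC gives y = 11.
At P = €7 < min AVC = €9, price no longer covers variable cost at any output, so the firm shuts down: y = 0.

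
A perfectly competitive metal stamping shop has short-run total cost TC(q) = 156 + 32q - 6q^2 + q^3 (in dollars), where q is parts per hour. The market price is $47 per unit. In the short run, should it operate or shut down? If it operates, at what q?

Variable cost is VC = 32q - 6q^2 + q^3, so AVC = VC/q = 32 - 6q + q^2 and MC = dTC/dq = 32 - 12q + 3q^2.
AVC is minimized where dAVC/dq = -6 + 2q = 0, at q = 3; min AVC = 32 - 6·3 + 3^2 = $23.
Since P = $47 ≥ min AVC = $23, price covers variable cost and the firm should produce.
Set P = MC: 47 = 32 - 12q + 3q^2 → -15 - 12q + 3q^2 = 0. The roots are q = -1 and q = 5; the profit-maximizing output is on the rising part of MC, so q* = 5.
Check: AVC at q = 5 is $27 ≤ P, so revenue covers variable cost.
Profit = P·q − TC = 47·5 − 291 = -$56, a loss, but smaller than the $156 fixed cost the firm would lose by shutting down.

Produce at q = 5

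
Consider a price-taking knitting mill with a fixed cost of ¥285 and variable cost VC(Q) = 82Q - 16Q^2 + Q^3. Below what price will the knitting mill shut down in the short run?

¥18 per unit

Short-run supply begins at min AVC. From VC = 82Q - 16Q^2 + Q^3, AVC = 82 - 16Q + Q^2.
At the minimum of AVC, MC = AVC. MC = 82 - 32Q + 3Q^2; setting MC = AVC gives 2Q^2 - 16Q = 0, so Q = 8. min AVC = 18.
For P < ¥18 the firm produces nothing.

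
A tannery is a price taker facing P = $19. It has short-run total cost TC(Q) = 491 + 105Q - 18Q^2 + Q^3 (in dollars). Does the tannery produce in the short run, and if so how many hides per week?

Shut down

From TC, MC = TC'(Q) = 105 - 36Q + 3Q^2 and AVC = VC/Q = 105 - 18Q + Q^2.
AVC is minimized where dAVC/dQ = -18 + 2Q = 0, at Q = 9; min AVC = 105 - 18·9 + 9^2 = $24.
P = $19 lies below min AVC = $24; no output level covers variable cost.
Shutting down limits the loss to fixed cost, $491.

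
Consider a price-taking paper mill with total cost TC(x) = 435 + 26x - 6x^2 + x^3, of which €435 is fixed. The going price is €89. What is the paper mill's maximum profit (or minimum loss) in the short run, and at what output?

AVC = 26 - 6x + x^2; min AVC = €17 at x = 3. Since P = €89 ≥ min AVC, the firm produces.
With MC = 26 - 12x + 3x^2, P = MC on the upward-sloping part at x* = 7.
TR = 89·7 = 623. TC = 435 + 231 = 666. Profit = 623 − 666 = -€43.
Shutting down would mean losing the fixed cost of €435, so operating at a loss of €43 is better by €392.

Profit = -€43 at x = 7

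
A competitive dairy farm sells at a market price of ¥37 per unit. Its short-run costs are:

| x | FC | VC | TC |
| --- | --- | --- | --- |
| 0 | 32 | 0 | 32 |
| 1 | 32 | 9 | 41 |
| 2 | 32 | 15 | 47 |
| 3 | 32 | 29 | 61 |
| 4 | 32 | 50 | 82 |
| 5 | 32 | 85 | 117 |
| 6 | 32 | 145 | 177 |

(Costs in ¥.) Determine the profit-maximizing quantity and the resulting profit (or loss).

Profit at each row (π = 37x − TC): x=0: -32; x=1: -4; x=2: 27; x=3: 50; x=4: 66; x=5: 68; x=6: 45.
Profit is maximized at x = 5. AVC there is 85/5 = ¥17 ≤ P, so producing beats shutting down (which would give -¥32).

x = 5; profit = ¥68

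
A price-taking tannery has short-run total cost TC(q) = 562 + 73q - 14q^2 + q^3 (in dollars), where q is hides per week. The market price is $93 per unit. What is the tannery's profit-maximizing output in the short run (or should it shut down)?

Produce at q = 10

Variable cost is VC = 73q - 14q^2 + q^3, so AVC = VC/q = 73 - 14q + q^2 and MC = dTC/dq = 73 - 28q + 3q^2.
The AVC parabola has its vertex at q = 14/2 = 7, where AVC = 73 - 14·7 + 7^2 = $24.
P = $93 exceeds min AVC = $24, so the firm stays open.
Solving P = MC: -20 - 28q + 3q^2 = 0 ⇒ q = -2/3 or 10. On the upward-sloping branch, q* = 10.
Check: AVC at q = 10 is $33 ≤ P, so revenue covers variable cost.
Profit = P·q − TC = 93·10 − 892 = $38.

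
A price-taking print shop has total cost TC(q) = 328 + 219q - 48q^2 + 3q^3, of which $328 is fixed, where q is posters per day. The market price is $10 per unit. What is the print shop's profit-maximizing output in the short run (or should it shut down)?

Shut down

Variable cost is VC = 219q - 48q^2 + 3q^3, so AVC = VC/q = 219 - 48q + 3q^2 and MC = dTC/dq = 219 - 96q + 9q^2.
AVC is minimized where dAVC/dq = -48 + 6q = 0, at q = 8; min AVC = 219 - 48·8 + 3·8^2 = $27.
P = $10 lies below min AVC = $27; no output level covers variable cost.
Best response: produce nothing and absorb the $328 fixed cost.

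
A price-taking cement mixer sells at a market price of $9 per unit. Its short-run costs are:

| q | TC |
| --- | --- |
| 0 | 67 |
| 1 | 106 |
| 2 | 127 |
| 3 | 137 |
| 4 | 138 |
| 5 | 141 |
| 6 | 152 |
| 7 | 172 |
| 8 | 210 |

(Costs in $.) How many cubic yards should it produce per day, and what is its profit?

q = 0 (shut down); profit = -$67

Tabulate TR − TC: q=0: -67; q=1: -97; q=2: -109; q=3: -110; q=4: -102; q=5: -96; q=6: -98; q=7: -109; q=8: -138.
Profit is highest at q = 0. Equivalently, the lowest AVC in the table is 85/6 ≈ $14.17 at q = 6, and P = $9 falls below it — price never covers variable cost, so the firm shuts down and loses only its fixed cost.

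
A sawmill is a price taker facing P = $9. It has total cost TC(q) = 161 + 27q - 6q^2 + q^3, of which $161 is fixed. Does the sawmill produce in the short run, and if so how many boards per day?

Strip out fixed cost: VC = 27q - 6q^2 + q^3. Then AVC = 27 - 6q + q^2 and MC = 27 - 12q + 3q^2.
AVC hits its minimum where MC = AVC, at q = 3, giving min AVC = 27 - 6·3 + 3^2 = $18.
With P < min AVC ($9 < $18), every unit sold adds to the loss.
Shutting down limits the loss to fixed cost, $161.

Shut down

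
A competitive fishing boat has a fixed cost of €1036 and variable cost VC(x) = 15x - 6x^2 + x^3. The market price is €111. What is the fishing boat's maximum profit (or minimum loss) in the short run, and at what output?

Profit = -€396 at x = 8

AVC = 15 - 6x + x^2 has its minimum €6 at x = 3; price €111 clears that bar, so the firm operates.
With MC = 15 - 12x + 3x^2, P = MC on the upward-sloping part at x* = 8.
TR = 111·8 = 888. TC = 1036 + 248 = 1284. Profit = 888 − 1284 = -€396.
Shutting down would mean losing the fixed cost of €1036, so operating at a loss of €396 is better by €640.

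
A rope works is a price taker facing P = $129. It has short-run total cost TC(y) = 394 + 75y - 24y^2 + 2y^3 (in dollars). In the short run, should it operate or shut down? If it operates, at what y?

Produce at y = 9

From TC, MC = TC'(y) = 75 - 48y + 6y^2 and AVC = VC/y = 75 - 24y + 2y^2.
The AVC parabola has its vertex at y = 24/4 = 6, where AVC = 75 - 24·6 + 2·6^2 = $3.
Because $129 ≥ $3, revenue can cover variable cost; the firm operates.
Set P = MC: 129 = 75 - 48y + 6y^2 → -54 - 48y + 6y^2 = 0. The roots are y = -1 and y = 9; the profit-maximizing output is on the rising part of MC, so y* = 9.
Check: AVC at y = 9 is $21 ≤ P, so revenue covers variable cost.
Profit = P·y − TC = 129·9 − 583 = $578.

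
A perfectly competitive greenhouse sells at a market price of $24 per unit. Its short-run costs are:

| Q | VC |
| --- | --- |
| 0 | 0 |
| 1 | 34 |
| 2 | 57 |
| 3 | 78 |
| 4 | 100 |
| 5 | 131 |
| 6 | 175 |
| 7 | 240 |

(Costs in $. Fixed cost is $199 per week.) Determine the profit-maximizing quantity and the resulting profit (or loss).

Q = 0 (shut down); profit = -$199

Profit at each row (π = 24Q − TC): Q=0: -199; Q=1: -209; Q=2: -208; Q=3: -205; Q=4: -203; Q=5: -210; Q=6: -230; Q=7: -271.
Profit is highest at Q = 0. Equivalently, the lowest AVC in the table is 100/4 ≈ $25 at Q = 4, and P = $24 falls below it — price never covers variable cost, so the firm shuts down and loses only its fixed cost.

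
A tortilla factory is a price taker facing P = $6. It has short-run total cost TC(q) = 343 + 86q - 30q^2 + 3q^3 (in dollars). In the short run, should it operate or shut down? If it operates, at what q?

From TC, MC = TC'(q) = 86 - 60q + 9q^2 and AVC = VC/q = 86 - 30q + 3q^2.
AVC is minimized where dAVC/dq = -30 + 6q = 0, at q = 5; min AVC = 86 - 30·5 + 3·5^2 = $11.
P = $6 lies below min AVC = $11; no output level covers variable cost.
The firm minimizes its loss by shutting down and losing only its fixed cost of $343.

Shut down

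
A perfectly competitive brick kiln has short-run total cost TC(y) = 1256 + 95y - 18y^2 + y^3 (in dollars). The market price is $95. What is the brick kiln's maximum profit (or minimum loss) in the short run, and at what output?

AVC = 95 - 18y + y^2; min AVC = $14 at y = 9. Since P = $95 ≥ min AVC, the firm produces.
With MC = 95 - 36y + 3y^2, P = MC on the upward-sloping part at y* = 12.
TR = 95·12 = 1140. TC = 1256 + 276 = 1532. Profit = 1140 − 1532 = -$392.
By producing, the firm covers all variable cost plus $864 of fixed cost; shutting down would lose the full $1256.

Profit = -$392 at y = 12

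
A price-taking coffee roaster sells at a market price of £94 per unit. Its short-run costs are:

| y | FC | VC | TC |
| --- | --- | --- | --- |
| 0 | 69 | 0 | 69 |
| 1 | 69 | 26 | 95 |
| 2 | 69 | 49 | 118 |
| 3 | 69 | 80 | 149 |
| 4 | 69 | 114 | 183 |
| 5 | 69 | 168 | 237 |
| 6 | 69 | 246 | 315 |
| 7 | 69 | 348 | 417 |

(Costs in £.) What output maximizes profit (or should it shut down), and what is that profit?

y = 6; profit = £249

Tabulate TR − TC: y=0: -69; y=1: -1; y=2: 70; y=3: 133; y=4: 193; y=5: 233; y=6: 249; y=7: 241.
Profit is maximized at y = 6. AVC there is 246/6 = £41 ≤ P, so producing beats shutting down (which would give -£69).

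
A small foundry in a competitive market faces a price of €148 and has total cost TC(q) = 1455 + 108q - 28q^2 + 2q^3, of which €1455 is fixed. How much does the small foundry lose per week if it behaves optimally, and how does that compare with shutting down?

Profit = -€255 at q = 10

AVC = 108 - 28q + 2q^2; min AVC = €10 at q = 7. Since P = €148 ≥ min AVC, the firm produces.
MC = 108 - 56q + 6q^2. Setting P = MC and taking the root on the rising branch gives q* = 10.
TR = 148·10 = 1480. TC = 1455 + 280 = 1735. Profit = 1480 − 1735 = -€255.
By producing, the firm covers all variable cost plus €1200 of fixed cost; shutting down would lose the full €1455.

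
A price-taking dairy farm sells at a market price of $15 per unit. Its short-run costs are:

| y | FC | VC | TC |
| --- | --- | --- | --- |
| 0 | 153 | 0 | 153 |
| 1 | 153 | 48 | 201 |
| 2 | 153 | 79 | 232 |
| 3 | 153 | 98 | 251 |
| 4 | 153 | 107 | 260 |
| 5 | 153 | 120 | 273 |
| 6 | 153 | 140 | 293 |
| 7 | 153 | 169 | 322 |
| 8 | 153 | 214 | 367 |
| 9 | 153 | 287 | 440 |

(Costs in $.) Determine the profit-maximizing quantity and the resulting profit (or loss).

Compute π = P·y − TC at each output: y=0: -153; y=1: -186; y=2: -202; y=3: -206; y=4: -200; y=5: -198; y=6: -203; y=7: -217; y=8: -247; y=9: -305.
Profit is highest at y = 0. Equivalently, the lowest AVC in the table is 140/6 ≈ $23.33 at y = 6, and P = $15 falls below it — price never covers variable cost, so the firm shuts down and loses only its fixed cost.

y = 0 (shut down); profit = -$153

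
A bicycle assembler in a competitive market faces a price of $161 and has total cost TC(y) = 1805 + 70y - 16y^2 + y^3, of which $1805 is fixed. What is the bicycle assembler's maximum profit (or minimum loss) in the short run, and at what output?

AVC = 70 - 16y + y^2; min AVC = $6 at y = 8. Since P = $161 ≥ min AVC, the firm produces.
MC = 70 - 32y + 3y^2. Setting P = MC and taking the root on the rising branch gives y* = 13.
TR = 161·13 = 2093. TC = 1805 + 403 = 2208. Profit = 2093 − 2208 = -$115.
That loss of $115 beats the $1805 the firm would lose by shutting down; producing recovers $1690 of fixed cost.

Profit = -$115 at y = 13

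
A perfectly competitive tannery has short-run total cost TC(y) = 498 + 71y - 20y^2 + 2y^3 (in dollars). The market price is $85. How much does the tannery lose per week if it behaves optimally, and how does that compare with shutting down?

Profit = -$106 at y = 7

AVC = 71 - 20y + 2y^2 has its minimum $21 at y = 5; price $85 clears that bar, so the firm operates.
MC = 71 - 40y + 6y^2. Setting P = MC and taking the root on the rising branch gives y* = 7.
TR = 85·7 = 595. TC = 498 + 203 = 701. Profit = 595 − 701 = -$106.
Shutting down would mean losing the fixed cost of $498, so operating at a loss of $106 is better by $392.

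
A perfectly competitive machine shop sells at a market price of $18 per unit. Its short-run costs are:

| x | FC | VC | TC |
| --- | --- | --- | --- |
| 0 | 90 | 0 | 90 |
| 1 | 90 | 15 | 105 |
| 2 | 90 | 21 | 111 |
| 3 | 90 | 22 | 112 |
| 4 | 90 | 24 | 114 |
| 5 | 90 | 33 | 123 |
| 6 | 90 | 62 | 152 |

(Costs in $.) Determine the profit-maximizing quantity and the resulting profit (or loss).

Tabulate TR − TC: x=0: -90; x=1: -87; x=2: -75; x=3: -58; x=4: -42; x=5: -33; x=6: -44.
Profit is maximized at x = 5. AVC there is 33/5 = $6.60 ≤ P, so producing beats shutting down (which would give -$90).

x = 5; profit = -$33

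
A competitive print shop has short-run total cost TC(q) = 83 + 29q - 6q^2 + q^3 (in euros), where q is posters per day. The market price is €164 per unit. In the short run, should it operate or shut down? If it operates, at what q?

Produce at q = 9

From TC, MC = TC'(q) = 29 - 12q + 3q^2 and AVC = VC/q = 29 - 6q + q^2.
AVC is minimized where dAVC/dq = -6 + 2q = 0, at q = 3; min AVC = 29 - 6·3 + 3^2 = €20.
Since P = €164 ≥ min AVC = €20, price covers variable cost and the firm should produce.
Solving P = MC: -135 - 12q + 3q^2 = 0 ⇒ q = -5 or 9. On the upward-sloping branch, q* = 9.
Check: AVC at q = 9 is €56 ≤ P, so revenue covers variable cost.
Profit = P·q − TC = 164·9 − 587 = €889.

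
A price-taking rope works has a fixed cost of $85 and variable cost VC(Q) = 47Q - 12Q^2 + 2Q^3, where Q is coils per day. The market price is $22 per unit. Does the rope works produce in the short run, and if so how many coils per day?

From TC, MC = TC'(Q) = 47 - 24Q + 6Q^2 and AVC = VC/Q = 47 - 12Q + 2Q^2.
AVC hits its minimum where MC = AVC, at Q = 3, giving min AVC = 47 - 12·3 + 2·3^2 = $29.
P = $22 lies below min AVC = $29; no output level covers variable cost.
Shutting down limits the loss to fixed cost, $85.

Shut down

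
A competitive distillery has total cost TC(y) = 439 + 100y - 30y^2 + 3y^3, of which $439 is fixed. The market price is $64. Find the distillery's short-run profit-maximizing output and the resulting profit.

AVC = 100 - 30y + 3y^2; min AVC = $25 at y = 5. Since P = $64 ≥ min AVC, the firm produces.
MC = 100 - 60y + 9y^2. Setting P = MC and taking the root on the rising branch gives y* = 6.
TR = 64·6 = 384. TC = 439 + 168 = 607. Profit = 384 − 607 = -$223.
That loss of $223 beats the $439 the firm would lose by shutting down; producing recovers $216 of fixed cost.

Profit = -$223 at y = 6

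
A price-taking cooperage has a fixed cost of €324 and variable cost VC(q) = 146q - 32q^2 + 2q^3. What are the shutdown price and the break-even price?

Shutdown price = €18; break-even price = €56

Shutdown price = min AVC. AVC = 146 - 32q + 2q^2, with vertex at q = 8 and minimum €18.
ATC = 324/q + 146 - 32q + 2q^2. Setting dATC/dq = −324/q^2 − 32 + 4q = 0 gives q = 9 (since 4·9^3 − 32·9^2 = 324).
min ATC = 324/9 + 146 − 32·9 + 2·9^2 = €56. That is the break-even price.
Between these two prices the firm operates at a loss; above €56 it earns a profit.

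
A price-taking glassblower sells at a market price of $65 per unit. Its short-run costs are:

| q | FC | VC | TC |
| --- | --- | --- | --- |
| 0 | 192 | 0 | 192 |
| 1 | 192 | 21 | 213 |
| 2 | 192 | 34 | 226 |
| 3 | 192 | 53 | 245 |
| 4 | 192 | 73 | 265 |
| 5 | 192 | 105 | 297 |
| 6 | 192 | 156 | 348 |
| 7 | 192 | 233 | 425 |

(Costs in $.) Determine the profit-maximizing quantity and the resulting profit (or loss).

Profit at each row (π = 65q − TC): q=0: -192; q=1: -148; q=2: -96; q=3: -50; q=4: -5; q=5: 28; q=6: 42; q=7: 30.
Profit is maximized at q = 6. AVC there is 156/6 = $26 ≤ P, so producing beats shutting down (which would give -$192).

q = 6; profit = $42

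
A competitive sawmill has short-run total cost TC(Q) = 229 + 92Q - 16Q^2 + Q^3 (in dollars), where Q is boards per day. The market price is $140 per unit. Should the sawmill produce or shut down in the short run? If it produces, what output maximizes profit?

Produce at Q = 12

Strip out fixed cost: VC = 92Q - 16Q^2 + Q^3. Then AVC = 92 - 16Q + Q^2 and MC = 92 - 32Q + 3Q^2.
The AVC parabola has its vertex at Q = 16/2 = 8, where AVC = 92 - 16·8 + 8^2 = $28.
P = $140 exceeds min AVC = $28, so the firm stays open.
P = MC gives -48 - 32Q + 3Q^2 = 0, with roots -4/3 and 12. Take the larger (rising MC): Q* = 12.
Check: AVC at Q = 12 is $44 ≤ P, so revenue covers variable cost.
Profit = P·Q − TC = 140·12 − 757 = $923.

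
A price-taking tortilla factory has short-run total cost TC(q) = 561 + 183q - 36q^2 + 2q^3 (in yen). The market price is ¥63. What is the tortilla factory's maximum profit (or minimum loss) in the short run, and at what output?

AVC = 183 - 36q + 2q^2 has its minimum ¥21 at q = 9; price ¥63 clears that bar, so the firm operates.
MC = 183 - 72q + 6q^2. Setting P = MC and taking the root on the rising branch gives q* = 10.
TR = 63·10 = 630. TC = 561 + 230 = 791. Profit = 630 − 791 = -¥161.
Shutting down would mean losing the fixed cost of ¥561, so operating at a loss of ¥161 is better by ¥400.

Profit = -¥161 at q = 10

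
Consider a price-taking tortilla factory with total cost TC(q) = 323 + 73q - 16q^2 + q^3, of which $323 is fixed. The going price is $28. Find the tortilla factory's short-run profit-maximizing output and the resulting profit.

AVC = 73 - 16q + q^2 has its minimum $9 at q = 8; price $28 clears that bar, so the firm operates.
With MC = 73 - 32q + 3q^2, P = MC on the upward-sloping part at q* = 9.
TR = 28·9 = 252. TC = 323 + 90 = 413. Profit = 252 − 413 = -$161.
By producing, the firm covers all variable cost plus $162 of fixed cost; shutting down would lose the full $323.

Profit = -$161 at q = 9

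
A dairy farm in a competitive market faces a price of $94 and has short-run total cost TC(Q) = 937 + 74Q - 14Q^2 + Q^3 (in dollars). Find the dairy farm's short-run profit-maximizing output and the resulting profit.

Profit = -$337 at Q = 10

AVC = 74 - 14Q + Q^2 has its minimum $25 at Q = 7; price $94 clears that bar, so the firm operates.
With MC = 74 - 28Q + 3Q^2, P = MC on the upward-sloping part at Q* = 10.
TR = 94·10 = 940. TC = 937 + 340 = 1277. Profit = 940 − 1277 = -$337.
That loss of $337 beats the $937 the firm would lose by shutting down; producing recovers $600 of fixed cost.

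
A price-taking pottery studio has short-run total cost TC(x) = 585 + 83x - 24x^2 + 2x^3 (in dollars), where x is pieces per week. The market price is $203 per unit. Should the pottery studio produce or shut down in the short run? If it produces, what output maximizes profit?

Strip out fixed cost: VC = 83x - 24x^2 + 2x^3. Then AVC = 83 - 24x + 2x^2 and MC = 83 - 48x + 6x^2.
The AVC parabola has its vertex at x = 24/4 = 6, where AVC = 83 - 24·6 + 2·6^2 = $11.
P = $203 exceeds min AVC = $11, so the firm stays open.
P = MC gives -120 - 48x + 6x^2 = 0, with roots -2 and 10. Take the larger (rising MC): x* = 10.
Check: AVC at x = 10 is $43 ≤ P, so revenue covers variable cost.
Profit = P·x − TC = 203·10 − 1015 = $1015.

Produce at x = 10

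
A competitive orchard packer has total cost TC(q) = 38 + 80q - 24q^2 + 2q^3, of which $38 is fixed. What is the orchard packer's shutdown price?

$8 per unit

Short-run supply begins at min AVC. From VC = 80q - 24q^2 + 2q^3, AVC = 80 - 24q + 2q^2.
dAVC/dq = -24 + 4q = 0 gives q = 6. min AVC = 80 - 24·6 + 2·6^2 = 8.
The firm shuts down for any P below $8.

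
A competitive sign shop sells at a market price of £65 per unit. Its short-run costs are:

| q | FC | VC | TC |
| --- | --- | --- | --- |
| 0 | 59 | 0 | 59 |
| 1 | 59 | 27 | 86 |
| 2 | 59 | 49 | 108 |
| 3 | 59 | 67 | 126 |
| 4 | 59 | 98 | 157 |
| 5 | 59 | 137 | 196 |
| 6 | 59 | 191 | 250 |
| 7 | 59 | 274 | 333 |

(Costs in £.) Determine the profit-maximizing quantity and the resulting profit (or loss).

Profit at each row (π = 65q − TC): q=0: -59; q=1: -21; q=2: 22; q=3: 69; q=4: 103; q=5: 129; q=6: 140; q=7: 122.
Profit is maximized at q = 6. AVC there is 191/6 = £31.83 ≤ P, so producing beats shutting down (which would give -£59).

q = 6; profit = £140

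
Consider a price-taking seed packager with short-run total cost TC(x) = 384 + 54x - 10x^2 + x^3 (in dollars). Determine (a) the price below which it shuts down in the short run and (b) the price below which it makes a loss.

Shutdown price = $29; break-even price = $86

Shutdown price = min AVC. AVC = 54 - 10x + x^2, with vertex at x = 5 and minimum $29.
ATC = 384/x + 54 - 10x + x^2. Setting dATC/dx = −384/x^2 − 10 + 2x = 0 gives x = 8 (since 2·8^3 − 10·8^2 = 384).
min ATC = 384/8 + 54 − 10·8 + 8^2 = $86. That is the break-even price.
For $29 ≤ P < $86 the firm produces at a loss; below $29 it shuts down.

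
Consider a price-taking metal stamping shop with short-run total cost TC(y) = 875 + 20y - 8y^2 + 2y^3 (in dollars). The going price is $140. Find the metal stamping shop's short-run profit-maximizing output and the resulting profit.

AVC = 20 - 8y + 2y^2; min AVC = $12 at y = 2. Since P = $140 ≥ min AVC, the firm produces.
MC = 20 - 16y + 6y^2. Setting P = MC and taking the root on the rising branch gives y* = 6.
TR = 140·6 = 840. TC = 875 + 264 = 1139. Profit = 840 − 1139 = -$299.
Shutting down would mean losing the fixed cost of $875, so operating at a loss of $299 is better by $576.

Profit = -$299 at y = 6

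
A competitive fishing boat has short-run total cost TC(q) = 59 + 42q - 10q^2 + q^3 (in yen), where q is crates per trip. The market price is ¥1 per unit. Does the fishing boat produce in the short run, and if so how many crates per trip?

Shut down

Variable cost is VC = 42q - 10q^2 + q^3, so AVC = VC/q = 42 - 10q + q^2 and MC = dTC/dq = 42 - 20q + 3q^2.
The AVC parabola has its vertex at q = 10/2 = 5, where AVC = 42 - 10·5 + 5^2 = ¥17.
With P < min AVC (¥1 < ¥17), every unit sold adds to the loss.
Best response: produce nothing and absorb the ¥59 fixed cost.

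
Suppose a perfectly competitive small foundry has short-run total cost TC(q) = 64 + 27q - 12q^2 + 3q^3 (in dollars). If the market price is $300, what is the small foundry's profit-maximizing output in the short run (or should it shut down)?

Produce at q = 7

Variable cost is VC = 27q - 12q^2 + 3q^3, so AVC = VC/q = 27 - 12q + 3q^2 and MC = dTC/dq = 27 - 24q + 9q^2.
AVC is minimized where dAVC/dq = -12 + 6q = 0, at q = 2; min AVC = 27 - 12·2 + 3·2^2 = $15.
P = $300 exceeds min AVC = $15, so the firm stays open.
Solving P = MC: -273 - 24q + 9q^2 = 0 ⇒ q = -13/3 or 7. On the upward-sloping branch, q* = 7.
Check: AVC at q = 7 is $90 ≤ P, so revenue covers variable cost.
Profit = P·q − TC = 300·7 − 694 = $1406.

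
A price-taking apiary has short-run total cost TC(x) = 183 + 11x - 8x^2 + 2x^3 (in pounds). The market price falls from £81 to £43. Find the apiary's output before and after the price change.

AVC = 11 - 8x + 2x^2, minimized at x = 2 where min AVC = £3. MC = 11 - 16x + 6x^2.
With P = £81 above the shutdown price, P = MC gives x = 5.
At P = £43 ≥ min AVC, set P = MC: x = 4. The firm stays open but cuts output.

Output falls from 5 to 4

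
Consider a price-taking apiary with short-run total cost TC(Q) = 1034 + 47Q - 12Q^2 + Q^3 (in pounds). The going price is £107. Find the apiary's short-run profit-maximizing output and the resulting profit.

Profit = -£234 at Q = 10

AVC = 47 - 12Q + Q^2; min AVC = £11 at Q = 6. Since P = £107 ≥ min AVC, the firm produces.
MC = 47 - 24Q + 3Q^2. Setting P = MC and taking the root on the rising branch gives Q* = 10.
TR = 107·10 = 1070. TC = 1034 + 270 = 1304. Profit = 1070 − 1304 = -£234.
That loss of £234 beats the £1034 the firm would lose by shutting down; producing recovers £800 of fixed cost.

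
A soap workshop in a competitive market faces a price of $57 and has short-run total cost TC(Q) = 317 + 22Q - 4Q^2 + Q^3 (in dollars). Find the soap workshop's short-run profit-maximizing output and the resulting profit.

Profit = -$167 at Q = 5

AVC = 22 - 4Q + Q^2; min AVC = $18 at Q = 2. Since P = $57 ≥ min AVC, the firm produces.
With MC = 22 - 8Q + 3Q^2, P = MC on the upward-sloping part at Q* = 5.
TR = 57·5 = 285. TC = 317 + 135 = 452. Profit = 285 − 452 = -$167.
That loss of $167 beats the $317 the firm would lose by shutting down; producing recovers $150 of fixed cost.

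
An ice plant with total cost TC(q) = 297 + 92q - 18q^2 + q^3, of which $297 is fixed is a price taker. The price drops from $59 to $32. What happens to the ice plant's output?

AVC = 92 - 18q + q^2, minimized at q = 9 where min AVC = $11. MC = 92 - 36q + 3q^2.
At P = $59 ≥ min AVC, set P = MC on the rising branch: q = 11.
At P = $32 ≥ min AVC, set P = MC: q = 10. The firm stays open but cuts output.

Output falls from 11 to 10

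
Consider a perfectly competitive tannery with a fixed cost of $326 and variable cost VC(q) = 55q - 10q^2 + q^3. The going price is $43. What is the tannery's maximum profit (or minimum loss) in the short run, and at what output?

AVC = 55 - 10q + q^2 has its minimum $30 at q = 5; price $43 clears that bar, so the firm operates.
With MC = 55 - 20q + 3q^2, P = MC on the upward-sloping part at q* = 6.
TR = 43·6 = 258. TC = 326 + 186 = 512. Profit = 258 − 512 = -$254.
That loss of $254 beats the $326 the firm would lose by shutting down; producing recovers $72 of fixed cost.

Profit = -$254 at q = 6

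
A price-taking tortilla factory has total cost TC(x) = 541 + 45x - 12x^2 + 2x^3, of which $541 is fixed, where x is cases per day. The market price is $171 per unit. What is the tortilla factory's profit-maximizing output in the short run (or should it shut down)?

Produce at x = 7

Strip out fixed cost: VC = 45x - 12x^2 + 2x^3. Then AVC = 45 - 12x + 2x^2 and MC = 45 - 24x + 6x^2.
AVC is minimized where dAVC/dx = -12 + 4x = 0, at x = 3; min AVC = 45 - 12·3 + 2·3^2 = $27.
Because $171 ≥ $27, revenue can cover variable cost; the firm operates.
Solving P = MC: -126 - 24x + 6x^2 = 0 ⇒ x = -3 or 7. On the upward-sloping branch, x* = 7.
Check: AVC at x = 7 is $59 ≤ P, so revenue covers variable cost.
Profit = P·x − TC = 171·7 − 954 = $243.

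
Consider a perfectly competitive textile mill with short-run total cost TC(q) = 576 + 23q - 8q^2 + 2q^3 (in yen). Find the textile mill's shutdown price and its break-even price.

Shutdown price = ¥15; break-even price = ¥143

Shutdown price = min AVC. AVC = 23 - 8q + 2q^2, with vertex at q = 2 and minimum ¥15.
ATC = 576/q + 23 - 8q + 2q^2. Setting dATC/dq = −576/q^2 − 8 + 4q = 0 gives q = 6 (since 4·6^3 − 8·6^2 = 576).
min ATC = 576/6 + 23 − 8·6 + 2·6^2 = ¥143. That is the break-even price.
Between these two prices the firm operates at a loss; above ¥143 it earns a profit.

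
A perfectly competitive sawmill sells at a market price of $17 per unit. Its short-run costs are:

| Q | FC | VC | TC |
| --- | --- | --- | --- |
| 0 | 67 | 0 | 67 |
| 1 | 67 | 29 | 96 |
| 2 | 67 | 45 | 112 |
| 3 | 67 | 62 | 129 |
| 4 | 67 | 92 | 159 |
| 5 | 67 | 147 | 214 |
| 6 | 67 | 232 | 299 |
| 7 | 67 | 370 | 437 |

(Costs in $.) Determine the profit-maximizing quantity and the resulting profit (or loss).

Tabulate TR − TC: Q=0: -67; Q=1: -79; Q=2: -78; Q=3: -78; Q=4: -91; Q=5: -129; Q=6: -197; Q=7: -318.
Profit is highest at Q = 0. Equivalently, the lowest AVC in the table is 62/3 ≈ $20.67 at Q = 3, and P = $17 falls below it — price never covers variable cost, so the firm shuts down and loses only its fixed cost.

Q = 0 (shut down); profit = -$67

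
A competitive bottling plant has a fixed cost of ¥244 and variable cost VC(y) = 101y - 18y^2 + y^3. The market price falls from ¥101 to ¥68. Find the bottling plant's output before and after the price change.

Output falls from 12 to 11

MC = 101 - 36y + 3y^2; the shutdown threshold is min AVC = ¥20 (at y = 9).
With P = ¥101 above the shutdown price, P = MC gives y = 12.
At P = ¥68 ≥ min AVC, set P = MC: y = 11. The firm stays open but cuts output.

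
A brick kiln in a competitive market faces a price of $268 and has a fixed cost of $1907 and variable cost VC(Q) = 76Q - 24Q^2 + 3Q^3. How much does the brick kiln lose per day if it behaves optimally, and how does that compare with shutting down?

AVC = 76 - 24Q + 3Q^2; min AVC = $28 at Q = 4. Since P = $268 ≥ min AVC, the firm produces.
MC = 76 - 48Q + 9Q^2. Setting P = MC and taking the root on the rising branch gives Q* = 8.
TR = 268·8 = 2144. TC = 1907 + 608 = 2515. Profit = 2144 − 2515 = -$371.
Shutting down would mean losing the fixed cost of $1907, so operating at a loss of $371 is better by $1536.

Profit = -$371 at Q = 8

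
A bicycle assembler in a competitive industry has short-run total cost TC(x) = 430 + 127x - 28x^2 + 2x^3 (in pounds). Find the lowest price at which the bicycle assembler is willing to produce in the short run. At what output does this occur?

£29 per unit, at x = 7

Short-run supply begins at min AVC. From VC = 127x - 28x^2 + 2x^3, AVC = 127 - 28x + 2x^2.
At the minimum of AVC, MC = AVC. MC = 127 - 56x + 6x^2; setting MC = AVC gives 4x^2 - 28x = 0, so x = 7. min AVC = 29.
So the shutdown price is £29.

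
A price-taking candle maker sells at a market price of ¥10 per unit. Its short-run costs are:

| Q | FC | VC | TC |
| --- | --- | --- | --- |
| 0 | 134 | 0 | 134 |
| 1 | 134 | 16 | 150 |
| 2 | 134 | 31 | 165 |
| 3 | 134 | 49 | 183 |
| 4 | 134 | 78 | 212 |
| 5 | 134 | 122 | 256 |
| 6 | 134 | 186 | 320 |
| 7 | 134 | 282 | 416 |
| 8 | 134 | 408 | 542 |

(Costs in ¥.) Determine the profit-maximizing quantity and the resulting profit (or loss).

Compute π = P·Q − TC at each output: Q=0: -134; Q=1: -140; Q=2: -145; Q=3: -153; Q=4: -172; Q=5: -206; Q=6: -260; Q=7: -346; Q=8: -462.
Profit is highest at Q = 0. Equivalently, the lowest AVC in the table is 31/2 ≈ ¥15.50 at Q = 2, and P = ¥10 falls below it — price never covers variable cost, so the firm shuts down and loses only its fixed cost.

Q = 0 (shut down); profit = -¥134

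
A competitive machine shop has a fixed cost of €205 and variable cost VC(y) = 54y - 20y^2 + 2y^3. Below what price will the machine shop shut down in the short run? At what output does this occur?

€4 per unit, at y = 5

Short-run supply begins at min AVC. From VC = 54y - 20y^2 + 2y^3, AVC = 54 - 20y + 2y^2.
dAVC/dy = -20 + 4y = 0 gives y = 5. min AVC = 54 - 20·5 + 2·5^2 = 4.
For P < €4 the firm produces nothing.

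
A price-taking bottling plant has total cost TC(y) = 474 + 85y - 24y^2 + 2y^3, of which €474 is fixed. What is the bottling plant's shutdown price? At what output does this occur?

The shutdown price is the minimum of AVC. VC = 85y - 24y^2 + 2y^3, so AVC = 85 - 24y + 2y^2.
dAVC/dy = -24 + 4y = 0 gives y = 6. min AVC = 85 - 24·6 + 2·6^2 = 13.
The firm shuts down for any P below €13.

€13 per unit, at y = 6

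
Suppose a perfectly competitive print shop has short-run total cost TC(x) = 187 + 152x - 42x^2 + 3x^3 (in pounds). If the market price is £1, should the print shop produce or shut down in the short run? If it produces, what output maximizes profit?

Shut down

Strip out fixed cost: VC = 152x - 42x^2 + 3x^3. Then AVC = 152 - 42x + 3x^2 and MC = 152 - 84x + 9x^2.
The AVC parabola has its vertex at x = 42/6 = 7, where AVC = 152 - 42·7 + 3·7^2 = £5.
With P < min AVC (£1 < £5), every unit sold adds to the loss.
Shutting down limits the loss to fixed cost, £187.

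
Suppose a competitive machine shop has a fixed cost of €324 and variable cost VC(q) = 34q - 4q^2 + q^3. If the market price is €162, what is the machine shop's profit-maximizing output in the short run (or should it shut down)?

Produce at q = 8

From TC, MC = TC'(q) = 34 - 8q + 3q^2 and AVC = VC/q = 34 - 4q + q^2.
AVC hits its minimum where MC = AVC, at q = 2, giving min AVC = 34 - 4·2 + 2^2 = €30.
P = €162 exceeds min AVC = €30, so the firm stays open.
P = MC gives -128 - 8q + 3q^2 = 0, with roots -16/3 and 8. Take the larger (rising MC): q* = 8.
Check: AVC at q = 8 is €66 ≤ P, so revenue covers variable cost.
Profit = P·q − TC = 162·8 − 852 = €444.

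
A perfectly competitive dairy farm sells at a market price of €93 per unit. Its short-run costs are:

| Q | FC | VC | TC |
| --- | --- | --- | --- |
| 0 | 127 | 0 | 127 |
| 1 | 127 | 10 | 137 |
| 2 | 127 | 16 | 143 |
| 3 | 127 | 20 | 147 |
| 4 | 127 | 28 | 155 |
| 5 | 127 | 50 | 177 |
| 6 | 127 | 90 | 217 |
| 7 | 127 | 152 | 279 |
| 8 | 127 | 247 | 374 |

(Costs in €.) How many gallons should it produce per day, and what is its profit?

Tabulate TR − TC: Q=0: -127; Q=1: -44; Q=2: 43; Q=3: 132; Q=4: 217; Q=5: 288; Q=6: 341; Q=7: 372; Q=8: 370.
Profit is maximized at Q = 7. AVC there is 152/7 = €21.71 ≤ P, so producing beats shutting down (which would give -€127).

Q = 7; profit = €372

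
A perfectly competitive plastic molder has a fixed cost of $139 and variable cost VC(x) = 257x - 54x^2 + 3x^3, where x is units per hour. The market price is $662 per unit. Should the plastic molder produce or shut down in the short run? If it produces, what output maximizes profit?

From TC, MC = TC'(x) = 257 - 108x + 9x^2 and AVC = VC/x = 257 - 54x + 3x^2.
AVC is minimized where dAVC/dx = -54 + 6x = 0, at x = 9; min AVC = 257 - 54·9 + 3·9^2 = $14.
P = $662 exceeds min AVC = $14, so the firm stays open.
Solving P = MC: -405 - 108x + 9x^2 = 0 ⇒ x = -3 or 15. On the upward-sloping branch, x* = 15.
Check: AVC at x = 15 is $122 ≤ P, so revenue covers variable cost.
Profit = P·x − TC = 662·15 − 1969 = $7961.

Produce at x = 15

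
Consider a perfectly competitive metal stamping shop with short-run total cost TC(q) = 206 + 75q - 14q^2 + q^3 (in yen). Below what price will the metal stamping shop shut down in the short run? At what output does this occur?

¥26 per unit, at q = 7

Short-run supply begins at min AVC. From VC = 75q - 14q^2 + q^3, AVC = 75 - 14q + q^2.
dAVC/dq = -14 + 2q = 0 gives q = 7. min AVC = 75 - 14·7 + 7^2 = 26.
For P < ¥26 the firm produces nothing.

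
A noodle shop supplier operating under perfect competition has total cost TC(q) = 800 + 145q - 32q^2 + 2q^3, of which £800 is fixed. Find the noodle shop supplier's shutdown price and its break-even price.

Shutdown price = £17; break-even price = £105

Shutdown price = min AVC. AVC = 145 - 32q + 2q^2, with vertex at q = 8 and minimum £17.
ATC = 800/q + 145 - 32q + 2q^2. Setting dATC/dq = −800/q^2 − 32 + 4q = 0 gives q = 10 (since 4·10^3 − 32·10^2 = 800).
min ATC = 800/10 + 145 − 32·10 + 2·10^2 = £105. That is the break-even price.
For £17 ≤ P < £105 the firm produces at a loss; below £17 it shuts down.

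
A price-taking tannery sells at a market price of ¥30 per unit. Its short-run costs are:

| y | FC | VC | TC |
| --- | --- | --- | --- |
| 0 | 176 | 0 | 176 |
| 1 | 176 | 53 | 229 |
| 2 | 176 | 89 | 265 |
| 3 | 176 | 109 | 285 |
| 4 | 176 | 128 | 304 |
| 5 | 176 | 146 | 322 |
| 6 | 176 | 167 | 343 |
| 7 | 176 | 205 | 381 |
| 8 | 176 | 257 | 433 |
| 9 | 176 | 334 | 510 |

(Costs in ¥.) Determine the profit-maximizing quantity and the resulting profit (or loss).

y = 6; profit = -¥163

Tabulate TR − TC: y=0: -176; y=1: -199; y=2: -205; y=3: -195; y=4: -184; y=5: -172; y=6: -163; y=7: -171; y=8: -193; y=9: -240.
Profit is maximized at y = 6. AVC there is 167/6 = ¥27.83 ≤ P, so producing beats shutting down (which would give -¥176).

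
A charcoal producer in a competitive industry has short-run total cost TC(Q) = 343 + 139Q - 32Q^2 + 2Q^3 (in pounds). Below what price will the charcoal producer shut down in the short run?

£11 per unit

Short-run supply begins at min AVC. From VC = 139Q - 32Q^2 + 2Q^3, AVC = 139 - 32Q + 2Q^2.
dAVC/dQ = -32 + 4Q = 0 gives Q = 8. min AVC = 139 - 32·8 + 2·8^2 = 11.
So the shutdown price is £11.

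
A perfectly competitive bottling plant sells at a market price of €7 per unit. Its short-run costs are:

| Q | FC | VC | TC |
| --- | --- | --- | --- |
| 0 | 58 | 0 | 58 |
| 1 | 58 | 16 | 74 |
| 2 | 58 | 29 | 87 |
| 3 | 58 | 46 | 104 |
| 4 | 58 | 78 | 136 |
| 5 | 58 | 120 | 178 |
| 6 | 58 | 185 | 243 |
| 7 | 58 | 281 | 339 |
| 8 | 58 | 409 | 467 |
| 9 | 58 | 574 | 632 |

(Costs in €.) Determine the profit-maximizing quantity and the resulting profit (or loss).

Tabulate TR − TC: Q=0: -58; Q=1: -67; Q=2: -73; Q=3: -83; Q=4: -108; Q=5: -143; Q=6: -201; Q=7: -290; Q=8: -411; Q=9: -569.
Profit is highest at Q = 0. Equivalently, the lowest AVC in the table is 29/2 ≈ €14.50 at Q = 2, and P = €7 falls below it — price never covers variable cost, so the firm shuts down and loses only its fixed cost.

Q = 0 (shut down); profit = -€58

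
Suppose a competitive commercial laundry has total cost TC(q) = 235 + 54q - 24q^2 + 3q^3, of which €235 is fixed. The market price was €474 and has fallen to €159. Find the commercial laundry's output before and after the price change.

AVC = 54 - 24q + 3q^2, minimized at q = 4 where min AVC = €6. MC = 54 - 48q + 9q^2.
With P = €474 above the shutdown price, P = MC gives q = 10.
At P = €159 ≥ min AVC, set P = MC: q = 7. The firm stays open but cuts output.

Output falls from 10 to 7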